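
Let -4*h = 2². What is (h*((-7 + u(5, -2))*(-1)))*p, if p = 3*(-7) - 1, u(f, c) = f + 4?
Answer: -44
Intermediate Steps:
u(f, c) = 4 + f
p = -22 (p = -21 - 1 = -22)
h = -1 (h = -¼*2² = -¼*4 = -1)
(h*((-7 + u(5, -2))*(-1)))*p = -(-7 + (4 + 5))*(-1)*(-22) = -(-7 + 9)*(-1)*(-22) = -2*(-1)*(-22) = -1*(-2)*(-22) = 2*(-22) = -44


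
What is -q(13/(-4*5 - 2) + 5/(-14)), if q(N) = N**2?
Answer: -5329/5929 ≈ -0.89880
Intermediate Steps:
-q(13/(-4*5 - 2) + 5/(-14)) = -(13/(-4*5 - 2) + 5/(-14))**2 = -(13/(-20 - 2) + 5*(-1/14))**2 = -(13/(-22) - 5/14)**2 = -(13*(-1/22) - 5/14)**2 = -(-13/22 - 5/14)**2 = -(-73/77)**2 = -1*5329/5929 = -5329/5929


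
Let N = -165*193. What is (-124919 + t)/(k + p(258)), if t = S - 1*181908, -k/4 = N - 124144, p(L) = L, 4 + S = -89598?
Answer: -396429/624214 ≈ -0.63509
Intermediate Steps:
S = -89602 (S = -4 - 89598 = -89602)
N = -31845
k = 623956 (k = -4*(-31845 - 124144) = -4*(-155989) = 623956)
t = -271510 (t = -89602 - 1*181908 = -89602 - 181908 = -271510)
(-124919 + t)/(k + p(258)) = (-124919 - 271510)/(623956 + 258) = -396429/624214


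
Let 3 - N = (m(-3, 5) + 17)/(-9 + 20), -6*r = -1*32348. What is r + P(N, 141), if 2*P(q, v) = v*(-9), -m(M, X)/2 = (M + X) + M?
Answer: 28541/6 ≈ 4756.8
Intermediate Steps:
m(M, X) = -4*M - 2*X (m(M, X) = -2*((M + X) + M) = -2*(X + 2*M) = -4*M - 2*X)
r = 16174/3 (r = -(-1)*32348/6 = -⅙*(-32348) = 16174/3 ≈ 5391.3)
N = 14/11 (N = 3 - ((-4*(-3) - 2*5) + 17)/(-9 + 20) = 3 - ((12 - 10) + 17)/11 = 3 - (2 + 17)/11 = 3 - 19/11 = 14/11 ≈ 1.2727)
P(q, v) = -9*v/2 (P(q, v) = (v*(-9))/2 = (-9*v)/2 = -9*v/2)
r + P(N, 141) = 16174/3 - 9/2*141 = 16174/3 - 1269/2 = 28541/6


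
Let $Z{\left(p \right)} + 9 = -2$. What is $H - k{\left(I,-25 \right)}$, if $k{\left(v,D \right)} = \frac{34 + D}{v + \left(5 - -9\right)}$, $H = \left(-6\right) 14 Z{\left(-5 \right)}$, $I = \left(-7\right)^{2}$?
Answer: $\frac{6467}{7} \approx 923.86$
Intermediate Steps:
$I = 49$
$Z{\left(p \right)} = -11$ ($Z{\left(p \right)} = -9 - 2 = -11$)
$H = 924$ ($H = \left(-6\right) 14 \left(-11\right) = \left(-84\right) \left(-11\right) = 924$)
$k{\left(v,D \right)} = \frac{34 + D}{14 + v}$ ($k{\left(v,D \right)} = \frac{34 + D}{v + \left(5 + 9\right)} = \frac{34 + D}{v + 14} = \frac{34 + D}{14 + v}$)
$H - k{\left(I,-25 \right)} = 924 - \frac{34 - 25}{14 + 49} = 924 - \frac{1}{63} \cdot 9 = 924 - \frac{1}{7} = \frac{6467}{7}$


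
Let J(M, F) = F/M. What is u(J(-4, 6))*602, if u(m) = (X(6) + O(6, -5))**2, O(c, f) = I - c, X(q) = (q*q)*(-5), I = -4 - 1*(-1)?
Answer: 21504042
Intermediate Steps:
I = -3 (I = -4 + 1 = -3)
X(q) = -5*q**2 (X(q) = q**2*(-5) = -5*q**2)
O(c, f) = -3 - c
u(m) = 35721 (u(m) = (-5*6**2 + (-3 - 1*6))**2 = (-5*36 + (-3 - 6))**2 = (-180 - 9)**2 = (-189)**2 = 35721)
u(J(-4, 6))*602 = 35721*602 = 21504042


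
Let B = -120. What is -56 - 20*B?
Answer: 2344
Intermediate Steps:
-56 - 20*B = -56 - 20*(-120) = -56 + 2400 = 2344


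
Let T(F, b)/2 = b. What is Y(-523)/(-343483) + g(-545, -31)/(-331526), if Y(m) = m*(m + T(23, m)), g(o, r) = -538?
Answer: -135930565954/56936772529 ≈ -2.3874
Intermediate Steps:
T(F, b) = 2*b
Y(m) = 3*m² (Y(m) = m*(m + 2*m) = m*(3*m) = 3*m²)
Y(-523)/(-343483) + g(-545, -31)/(-331526) = (3*(-523)²)/(-343483) - 538/(-331526) = (3*273529)*(-1/343483) - 538*(-1/331526) = 820587*(-1/343483) + 269/165763 = -820587/343483 + 269/165763 = -135930565954/56936772529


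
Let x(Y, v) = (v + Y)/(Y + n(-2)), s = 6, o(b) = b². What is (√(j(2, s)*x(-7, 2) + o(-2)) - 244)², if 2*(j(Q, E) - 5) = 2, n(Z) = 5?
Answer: (244 - √19)² ≈ 57428.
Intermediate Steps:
x(Y, v) = (Y + v)/(5 + Y) (x(Y, v) = (v + Y)/(Y + 5) = (Y + v)/(5 + Y))
j(Q, E) = 6 (j(Q, E) = 5 + (½)*2 = 5 + 1 = 6)
(√(j(2, s)*x(-7, 2) + o(-2)) - 244)² = (√(6*((-7 + 2)/(5 - 7)) + (-2)²) - 244)² = (√(6*(-5/(-2)) + 4) - 244)² = (√(6*(-½*(-5)) + 4) - 244)² = (√(6*(5/2) + 4) - 244)² = (√(15 + 4) - 244)² = (√19 - 244)² = (-244 + √19)²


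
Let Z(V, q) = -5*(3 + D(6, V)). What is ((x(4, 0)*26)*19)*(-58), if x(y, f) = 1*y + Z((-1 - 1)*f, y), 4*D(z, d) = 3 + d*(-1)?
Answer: 422617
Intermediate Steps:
D(z, d) = ¾ - d/4 (D(z, d) = (3 + d*(-1))/4 = (3 - d)/4 = ¾ - d/4)
Z(V, q) = -75/4 + 5*V/4 (Z(V, q) = -5*(3 + (¾ - V/4)) = -5*(15/4 - V/4) = -75/4 + 5*V/4)
x(y, f) = -75/4 + y - 5*f/2 (x(y, f) = 1*y + (-75/4 + 5*((-1 - 1)*f)/4) = y + (-75/4 + 5*(-2*f)/4) = y + (-75/4 - 5*f/2) = -75/4 + y - 5*f/2)
((x(4, 0)*26)*19)*(-58) = (((-75/4 + 4 - 5/2*0)*26)*19)*(-58) = (((-75/4 + 4 + 0)*26)*19)*(-58) = (-59/4*26*19)*(-58) = -767/2*19*(-58) = -14573/2*(-58) = 422617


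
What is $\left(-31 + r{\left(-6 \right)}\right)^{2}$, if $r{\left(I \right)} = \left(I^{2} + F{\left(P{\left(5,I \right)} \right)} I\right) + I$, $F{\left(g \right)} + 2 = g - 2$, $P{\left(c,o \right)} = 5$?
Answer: $49$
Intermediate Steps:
$F{\left(g \right)} = -4 + g$ ($F{\left(g \right)} = -2 + \left(g - 2\right) = -2 + \left(-2 + g\right) = -4 + g$)
$r{\left(I \right)} = I^{2} + 2 I$ ($r{\left(I \right)} = \left(I^{2} + \left(-4 + 5\right) I\right) + I = \left(I^{2} + 1 I\right) + I = \left(I^{2} + I\right) + I = \left(I + I^{2}\right) + I = I^{2} + 2 I$)
$\left(-31 + r{\left(-6 \right)}\right)^{2} = \left(-31 - 6 \left(2 - 6\right)\right)^{2} = \left(-31 - -24\right)^{2} = \left(-31 + 24\right)^{2} = \left(-7\right)^{2} = 49$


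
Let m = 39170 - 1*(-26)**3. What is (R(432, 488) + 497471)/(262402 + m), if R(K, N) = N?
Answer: 497959/319148 ≈ 1.5603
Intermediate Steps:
m = 56746 (m = 39170 - 1*(-17576) = 39170 + 17576 = 56746)
(R(432, 488) + 497471)/(262402 + m) = (488 + 497471)/(262402 + 56746) = 497959/319148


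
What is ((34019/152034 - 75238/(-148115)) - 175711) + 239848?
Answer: 1444286532377947/22518515910 ≈ 64138.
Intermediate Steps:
((34019/152034 - 75238/(-148115)) - 175711) + 239848 = ((34019*(1/152034) - 75238*(-1/148115)) - 175711) + 239848 = ((34019/152034 + 75238/148115) - 175711) + 239848 = (16477458277/22518515910 - 175711) + 239848 = -3956734471603733/22518515910 + 239848 = 1444286532377947/22518515910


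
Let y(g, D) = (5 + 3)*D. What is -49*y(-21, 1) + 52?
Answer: -340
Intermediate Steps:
y(g, D) = 8*D
-49*y(-21, 1) + 52 = -392 + 52 = -340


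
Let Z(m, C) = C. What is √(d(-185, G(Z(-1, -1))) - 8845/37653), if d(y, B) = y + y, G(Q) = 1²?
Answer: I*√524899952115/37653 ≈ 19.241*I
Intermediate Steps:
G(Q) = 1
d(y, B) = 2*y
√(d(-185, G(Z(-1, -1))) - 8845/37653) = √(2*(-185) - 8845/37653) = √(-370 - 8845*1/37653) = √(-370 - 8845/37653) = √(-13940455/37653) = I*√524899952115/37653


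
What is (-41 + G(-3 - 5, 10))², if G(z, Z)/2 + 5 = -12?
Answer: 5625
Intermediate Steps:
G(z, Z) = -34 (G(z, Z) = -10 + 2*(-12) = -10 - 24 = -34)
(-41 + G(-3 - 5, 10))² = (-41 - 34)² = (-75)² = 5625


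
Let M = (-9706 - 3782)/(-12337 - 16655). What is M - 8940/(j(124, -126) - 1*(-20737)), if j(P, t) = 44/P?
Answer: 2208423/64714372 ≈ 0.034126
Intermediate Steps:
M = 281/604 (M = -13488/(-28992) = -13488*(-1/28992) = 281/604 ≈ 0.46523)
M - 8940/(j(124, -126) - 1*(-20737)) = 281/604 - 8940/(44/124 - 1*(-20737)) = 281/604 - 8940/(44*(1/124) + 20737) = 281/604 - 8940/(11/31 + 20737) = 281/604 - 8940/642858/31 = 281/604 - 8940*31/642858 = 281/604 - 46190/107143 = 2208423/64714372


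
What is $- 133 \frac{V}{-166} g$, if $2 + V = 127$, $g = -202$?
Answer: $- \frac{1679125}{83} \approx -20230.0$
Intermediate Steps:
$V = 125$ ($V = -2 + 127 = 125$)
$- 133 \frac{V}{-166} g = - 133 \frac{125}{-166} \left(-202\right) = - 133 \cdot 125 \left(- \frac{1}{166}\right) \left(-202\right) = \left(-133\right) \left(- \frac{125}{166}\right) \left(-202\right) = \frac{16625}{166} \left(-202\right) = - \frac{1679125}{83}$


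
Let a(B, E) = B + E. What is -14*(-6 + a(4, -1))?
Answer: 42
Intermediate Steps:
-14*(-6 + a(4, -1)) = -14*(-6 + (4 - 1)) = -14*(-6 + 3) = -14*(-3) = 42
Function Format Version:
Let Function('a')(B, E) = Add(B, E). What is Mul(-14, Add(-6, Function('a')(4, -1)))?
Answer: 42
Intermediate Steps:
Mul(-14, Add(-6, Function('a')(4, -1))) = Mul(-14, Add(-6, Add(4, -1))) = Mul(-14, Add(-6, 3)) = Mul(-14, -3) = 42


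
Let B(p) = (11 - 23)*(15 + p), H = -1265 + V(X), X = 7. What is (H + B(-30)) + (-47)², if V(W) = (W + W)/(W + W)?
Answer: 1125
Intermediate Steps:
V(W) = 1 (V(W) = (2*W)/((2*W)) = (2*W)*(1/(2*W)) = 1)
H = -1264 (H = -1265 + 1 = -1264)
B(p) = -180 - 12*p (B(p) = -12*(15 + p) = -180 - 12*p)
(H + B(-30)) + (-47)² = (-1264 + (-180 - 12*(-30))) + (-47)² = (-1264 + (-180 + 360)) + 2209 = (-1264 + 180) + 2209 = -1084 + 2209 = 1125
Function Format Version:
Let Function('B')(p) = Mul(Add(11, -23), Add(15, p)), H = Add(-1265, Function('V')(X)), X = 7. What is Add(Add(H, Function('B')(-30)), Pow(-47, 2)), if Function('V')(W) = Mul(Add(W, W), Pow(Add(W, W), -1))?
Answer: 1125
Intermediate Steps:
Function('V')(W) = 1 (Function('V')(W) = Mul(Mul(2, W), Pow(Mul(2, W), -1)) = Mul(Mul(2, W), Mul(Rational(1, 2), Pow(W, -1))) = 1)
H = -1264 (H = Add(-1265, 1) = -1264)
Function('B')(p) = Add(-180, Mul(-12, p)) (Function('B')(p) = Mul(-12, Add(15, p)) = Add(-180, Mul(-12, p)))
Add(Add(H, Function('B')(-30)), Pow(-47, 2)) = Add(Add(-1264, Add(-180, Mul(-12, -30))), Pow(-47, 2)) = Add(Add(-1264, Add(-180, 360)), 2209) = Add(Add(-1264, 180), 2209) = Add(-1084, 2209) = 1125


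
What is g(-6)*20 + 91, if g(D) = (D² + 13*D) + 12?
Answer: -509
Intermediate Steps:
g(D) = 12 + D² + 13*D
g(-6)*20 + 91 = (12 + (-6)² + 13*(-6))*20 + 91 = (12 + 36 - 78)*20 + 91 = -30*20 + 91 = -600 + 91 = -509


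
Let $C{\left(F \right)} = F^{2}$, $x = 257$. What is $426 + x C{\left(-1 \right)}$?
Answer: $683$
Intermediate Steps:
$426 + x C{\left(-1 \right)} = 426 + 257 \left(-1\right)^{2} = 426 + 257 \cdot 1 = 426 + 257 = 683$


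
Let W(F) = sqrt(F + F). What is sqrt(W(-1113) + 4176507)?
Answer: sqrt(4176507 + I*sqrt(2226)) ≈ 2043.7 + 0.01*I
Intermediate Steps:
W(F) = sqrt(2)*sqrt(F) (W(F) = sqrt(2*F) = sqrt(2)*sqrt(F))
sqrt(W(-1113) + 4176507) = sqrt(sqrt(2)*sqrt(-1113) + 4176507) = sqrt(sqrt(2)*(I*sqrt(1113)) + 4176507) = sqrt(I*sqrt(2226) + 4176507) = sqrt(4176507 + I*sqrt(2226))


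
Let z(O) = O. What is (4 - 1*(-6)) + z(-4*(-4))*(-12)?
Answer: -182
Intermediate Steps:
(4 - 1*(-6)) + z(-4*(-4))*(-12) = (4 - 1*(-6)) - 4*(-4)*(-12) = (4 + 6) + 16*(-12) = 10 - 192 = -182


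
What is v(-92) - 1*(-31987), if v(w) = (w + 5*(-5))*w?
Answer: 42751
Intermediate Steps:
v(w) = w*(-25 + w) (v(w) = (w - 25)*w = (-25 + w)*w = w*(-25 + w))
v(-92) - 1*(-31987) = -92*(-25 - 92) - 1*(-31987) = -92*(-117) + 31987 = 10764 + 31987 = 42751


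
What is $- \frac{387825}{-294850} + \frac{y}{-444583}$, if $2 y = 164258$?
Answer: $\frac{5928186653}{5243411902} \approx 1.1306$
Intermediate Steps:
$y = 82129$ ($y = \frac{1}{2} \cdot 164258 = 82129$)
$- \frac{387825}{-294850} + \frac{y}{-444583} = - \frac{387825}{-294850} + \frac{82129}{-444583} = \left(-387825\right) \left(- \frac{1}{294850}\right) + 82129 \left(- \frac{1}{444583}\right) = \frac{15513}{11794} - \frac{82129}{444583} = \frac{5928186653}{5243411902}$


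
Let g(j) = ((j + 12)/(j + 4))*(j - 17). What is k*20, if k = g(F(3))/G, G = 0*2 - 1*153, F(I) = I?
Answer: 200/51 ≈ 3.9216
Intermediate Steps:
g(j) = (-17 + j)*(12 + j)/(4 + j) (g(j) = ((12 + j)/(4 + j))*(-17 + j) = (-17 + j)*(12 + j)/(4 + j))
G = -153 (G = 0 - 153 = -153)
k = 10/51 (k = ((-204 + 3**2 - 5*3)/(4 + 3))/(-153) = ((-204 + 9 - 15)/7)*(-1/153) = ((1/7)*(-210))*(-1/153) = -30*(-1/153) = 10/51 ≈ 0.19608)
k*20 = (10/51)*20 = 200/51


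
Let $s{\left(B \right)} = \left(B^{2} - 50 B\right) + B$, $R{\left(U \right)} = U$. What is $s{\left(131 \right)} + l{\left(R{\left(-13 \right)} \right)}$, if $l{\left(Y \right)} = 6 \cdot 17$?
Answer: $10844$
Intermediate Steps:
$l{\left(Y \right)} = 102$
$s{\left(B \right)} = B^{2} - 49 B$
$s{\left(131 \right)} + l{\left(R{\left(-13 \right)} \right)} = 131 \left(-49 + 131\right) + 102 = 131 \cdot 82 + 102 = 10742 + 102 = 10844$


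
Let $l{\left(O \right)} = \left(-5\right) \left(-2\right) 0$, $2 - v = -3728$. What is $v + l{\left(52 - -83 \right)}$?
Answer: $3730$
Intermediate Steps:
$v = 3730$ ($v = 2 - -3728 = 2 + 3728 = 3730$)
$l{\left(O \right)} = 0$ ($l{\left(O \right)} = 10 \cdot 0 = 0$)
$v + l{\left(52 - -83 \right)} = 3730 + 0 = 3730$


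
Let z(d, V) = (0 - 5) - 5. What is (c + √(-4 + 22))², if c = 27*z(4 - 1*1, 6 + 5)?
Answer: 72918 - 1620*√2 ≈ 70627.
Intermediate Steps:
z(d, V) = -10 (z(d, V) = -5 - 5 = -10)
c = -270 (c = 27*(-10) = -270)
(c + √(-4 + 22))² = (-270 + √(-4 + 22))² = (-270 + √18)² = (-270 + 3*√2)²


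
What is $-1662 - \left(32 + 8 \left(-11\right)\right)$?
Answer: $-1606$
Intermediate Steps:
$-1662 - \left(32 + 8 \left(-11\right)\right) = -1662 - \left(32 - 88\right) = -1662 - -56 = -1662 + 56 = -1606$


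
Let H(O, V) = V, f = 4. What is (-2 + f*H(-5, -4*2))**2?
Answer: 1156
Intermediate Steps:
(-2 + f*H(-5, -4*2))**2 = (-2 + 4*(-4*2))**2 = (-2 + 4*(-8))**2 = (-2 - 32)**2 = (-34)**2 = 1156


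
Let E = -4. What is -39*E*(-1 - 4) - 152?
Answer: -932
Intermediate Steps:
-39*E*(-1 - 4) - 152 = -(-156)*(-1 - 4) - 152 = -(-156)*(-5) - 152 = -39*20 - 152 = -780 - 152 = -932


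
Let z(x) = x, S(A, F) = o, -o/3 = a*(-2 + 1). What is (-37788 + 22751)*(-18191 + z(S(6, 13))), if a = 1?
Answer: 273492956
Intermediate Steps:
o = 3 (o = -3*(-2 + 1) = -3*(-1) = 3)
S(A, F) = 3
(-37788 + 22751)*(-18191 + z(S(6, 13))) = (-37788 + 22751)*(-18191 + 3) = -15037*(-18188) = 273492956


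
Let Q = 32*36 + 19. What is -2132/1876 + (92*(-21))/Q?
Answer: -1530251/549199 ≈ -2.7863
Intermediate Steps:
Q = 1171 (Q = 1152 + 19 = 1171)
-2132/1876 + (92*(-21))/Q = -2132/1876 + (92*(-21))/1171 = -2132*1/1876 - 1932*1/1171 = -533/469 - 1932/1171 = -1530251/549199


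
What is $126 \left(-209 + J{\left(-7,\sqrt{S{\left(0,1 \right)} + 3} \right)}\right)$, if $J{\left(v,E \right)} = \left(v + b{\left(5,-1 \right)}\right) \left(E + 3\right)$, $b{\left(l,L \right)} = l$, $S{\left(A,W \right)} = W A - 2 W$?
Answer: $-27342$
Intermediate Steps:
$S{\left(A,W \right)} = - 2 W + A W$ ($S{\left(A,W \right)} = A W - 2 W = - 2 W + A W$)
$J{\left(v,E \right)} = \left(3 + E\right) \left(5 + v\right)$ ($J{\left(v,E \right)} = \left(v + 5\right) \left(E + 3\right) = \left(5 + v\right) \left(3 + E\right) = \left(3 + E\right) \left(5 + v\right)$)
$126 \left(-209 + J{\left(-7,\sqrt{S{\left(0,1 \right)} + 3} \right)}\right) = 126 \left(-209 + \left(15 + 3 \left(-7\right) + 5 \sqrt{1 \left(-2 + 0\right) + 3} + \sqrt{1 \left(-2 + 0\right) + 3} \left(-7\right)\right)\right) = 126 \left(-209 + \left(15 - 21 + 5 \sqrt{1 \left(-2\right) + 3} + \sqrt{1 \left(-2\right) + 3} \left(-7\right)\right)\right) = 126 \left(-209 + \left(15 - 21 + 5 \sqrt{-2 + 3} + \sqrt{-2 + 3} \left(-7\right)\right)\right) = 126 \left(-209 + \left(15 - 21 + 5 \sqrt{1} + \sqrt{1} \left(-7\right)\right)\right) = 126 \left(-209 + \left(15 - 21 + 5 \cdot 1 + 1 \left(-7\right)\right)\right) = 126 \left(-209 + \left(15 - 21 + 5 - 7\right)\right) = 126 \left(-209 - 8\right) = 126 \left(-217\right) = -27342$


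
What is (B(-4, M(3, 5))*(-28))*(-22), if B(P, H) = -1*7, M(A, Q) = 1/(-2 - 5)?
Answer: -4312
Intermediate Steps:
M(A, Q) = -⅐ (M(A, Q) = 1/(-7) = -⅐)
B(P, H) = -7
(B(-4, M(3, 5))*(-28))*(-22) = -7*(-28)*(-22) = 196*(-22) = -4312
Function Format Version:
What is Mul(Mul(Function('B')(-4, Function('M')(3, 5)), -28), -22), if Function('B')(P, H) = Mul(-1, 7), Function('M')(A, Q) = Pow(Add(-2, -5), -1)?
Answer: -4312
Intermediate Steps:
Function('M')(A, Q) = Rational(-1, 7) (Function('M')(A, Q) = Pow(-7, -1) = Rational(-1, 7))
Function('B')(P, H) = -7
Mul(Mul(Function('B')(-4, Function('M')(3, 5)), -28), -22) = Mul(Mul(-7, -28), -22) = Mul(196, -22) = -4312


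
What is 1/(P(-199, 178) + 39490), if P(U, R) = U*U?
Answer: 1/79091 ≈ 1.2644e-5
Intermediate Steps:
P(U, R) = U²
1/(P(-199, 178) + 39490) = 1/((-199)² + 39490) = 1/(39601 + 39490) = 1/79091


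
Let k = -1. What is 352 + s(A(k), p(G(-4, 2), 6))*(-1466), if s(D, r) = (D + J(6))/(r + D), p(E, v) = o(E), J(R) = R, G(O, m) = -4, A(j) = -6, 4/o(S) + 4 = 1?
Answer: 352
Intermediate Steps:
o(S) = -4/3 (o(S) = 4/(-4 + 1) = 4/(-3) = 4*(-1/3) = -4/3)
p(E, v) = -4/3
s(D, r) = (6 + D)/(D + r) (s(D, r) = (D + 6)/(r + D) = (6 + D)/(D + r))
352 + s(A(k), p(G(-4, 2), 6))*(-1466) = 352 + ((6 - 6)/(-6 - 4/3))*(-1466) = 352 + (0/(-22/3))*(-1466) = 352 - 3/22*0*(-1466) = 352 + 0*(-1466) = 352 + 0 = 352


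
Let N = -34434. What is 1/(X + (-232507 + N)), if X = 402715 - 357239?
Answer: -1/221465 ≈ -4.5154e-6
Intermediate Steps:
X = 45476
1/(X + (-232507 + N)) = 1/(45476 + (-232507 - 34434)) = 1/(45476 - 266941) = 1/(-221465) = -1/221465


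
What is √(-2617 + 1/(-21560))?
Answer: 3*I*√689608590/1540 ≈ 51.157*I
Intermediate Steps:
√(-2617 + 1/(-21560)) = √(-2617 - 1/21560) = √(-56422521/21560) = 3*I*√689608590/1540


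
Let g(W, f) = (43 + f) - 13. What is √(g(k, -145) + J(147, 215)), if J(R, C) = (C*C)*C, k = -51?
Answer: 2*√2484565 ≈ 3152.5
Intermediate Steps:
g(W, f) = 30 + f
J(R, C) = C³ (J(R, C) = C²*C = C³)
√(g(k, -145) + J(147, 215)) = √((30 - 145) + 215³) = √(-115 + 9938375) = √9938260 = 2*√2484565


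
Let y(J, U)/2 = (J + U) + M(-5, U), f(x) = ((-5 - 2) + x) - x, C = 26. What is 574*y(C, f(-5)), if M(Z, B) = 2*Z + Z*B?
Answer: 50512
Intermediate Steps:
M(Z, B) = 2*Z + B*Z
f(x) = -7 (f(x) = (-7 + x) - x = -7)
y(J, U) = -20 - 8*U + 2*J (y(J, U) = 2*((J + U) - 5*(2 + U)) = 2*((J + U) + (-10 - 5*U)) = 2*(-10 + J - 4*U) = -20 - 8*U + 2*J)
574*y(C, f(-5)) = 574*(-20 - 8*(-7) + 2*26) = 574*(-20 + 56 + 52) = 574*88 = 50512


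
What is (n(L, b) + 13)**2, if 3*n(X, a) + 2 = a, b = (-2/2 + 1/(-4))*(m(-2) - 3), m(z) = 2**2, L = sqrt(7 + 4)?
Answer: 20449/144 ≈ 142.01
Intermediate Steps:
L = sqrt(11) ≈ 3.3166
m(z) = 4
b = -5/4 (b = (-2/2 + 1/(-4))*(4 - 3) = (-2*1/2 + 1*(-1/4))*1 = (-1 - 1/4)*1 = -5/4*1 = -5/4 ≈ -1.2500)
n(X, a) = -2/3 + a/3
(n(L, b) + 13)**2 = ((-2/3 + (1/3)*(-5/4)) + 13)**2 = ((-2/3 - 5/12) + 13)**2 = (-13/12 + 13)**2 = (143/12)**2 = 20449/144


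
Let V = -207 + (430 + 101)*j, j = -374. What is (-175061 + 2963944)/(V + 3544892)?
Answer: 2788883/3346091 ≈ 0.83348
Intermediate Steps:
V = -198801 (V = -207 + (430 + 101)*(-374) = -207 + 531*(-374) = -207 - 198594 = -198801)
(-175061 + 2963944)/(V + 3544892) = (-175061 + 2963944)/(-198801 + 3544892) = 2788883/3346091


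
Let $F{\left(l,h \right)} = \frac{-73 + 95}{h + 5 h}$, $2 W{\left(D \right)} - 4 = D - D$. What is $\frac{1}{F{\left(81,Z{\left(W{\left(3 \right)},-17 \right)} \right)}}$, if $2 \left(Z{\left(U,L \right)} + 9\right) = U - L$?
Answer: $\frac{3}{22} \approx 0.13636$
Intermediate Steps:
$W{\left(D \right)} = 2$ ($W{\left(D \right)} = 2 + \frac{D - D}{2} = 2 + \frac{1}{2} \cdot 0 = 2 + 0 = 2$)
$Z{\left(U,L \right)} = -9 + \frac{U}{2} - \frac{L}{2}$ ($Z{\left(U,L \right)} = -9 + \frac{U - L}{2} = -9 - \left(\frac{L}{2} - \frac{U}{2}\right) = -9 + \frac{U}{2} - \frac{L}{2}$)
$F{\left(l,h \right)} = \frac{11}{3 h}$ ($F{\left(l,h \right)} = \frac{22}{6 h} = 22 \frac{1}{6 h} = \frac{11}{3 h}$)
$\frac{1}{F{\left(81,Z{\left(W{\left(3 \right)},-17 \right)} \right)}} = \frac{1}{\frac{11}{3} \frac{1}{-9 + \frac{1}{2} \cdot 2 - - \frac{17}{2}}} = \frac{1}{\frac{11}{3} \frac{1}{-9 + 1 + \frac{17}{2}}} = \frac{1}{\frac{11}{3} \frac{1}{\frac{1}{2}}} = \frac{1}{\frac{11}{3} \cdot 2} = \frac{1}{\frac{22}{3}} = \frac{3}{22}$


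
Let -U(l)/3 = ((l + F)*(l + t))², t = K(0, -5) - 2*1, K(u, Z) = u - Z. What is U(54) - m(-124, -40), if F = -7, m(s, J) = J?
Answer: -21531083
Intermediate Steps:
t = 3 (t = (0 - 1*(-5)) - 2*1 = (0 + 5) - 2 = 5 - 2 = 3)
U(l) = -3*(-7 + l)²*(3 + l)² (U(l) = -3*(l - 7)²*(l + 3)² = -3*(-7 + l)²*(3 + l)²)
U(54) - m(-124, -40) = -3*(-7 + 54)²*(3 + 54)² - 1*(-40) = -3*47²*57² + 40 = -3*2209*3249 + 40 = -21531123 + 40 = -21531083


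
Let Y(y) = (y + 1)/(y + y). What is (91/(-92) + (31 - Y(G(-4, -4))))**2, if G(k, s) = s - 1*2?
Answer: 4169764/4761 ≈ 875.82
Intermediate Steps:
G(k, s) = -2 + s (G(k, s) = s - 2 = -2 + s)
Y(y) = (1 + y)/(2*y) (Y(y) = (1 + y)/((2*y)) = (1 + y)*(1/(2*y)) = (1 + y)/(2*y))
(91/(-92) + (31 - Y(G(-4, -4))))**2 = (91/(-92) + (31 - (1 + (-2 - 4))/(2*(-2 - 4))))**2 = (91*(-1/92) + (31 - (1 - 6)/(2*(-6))))**2 = (-91/92 + (31 - (-1)*(-5)/(2*6)))**2 = (-91/92 + (31 - 1*5/12))**2 = (-91/92 + (31 - 5/12))**2 = (-91/92 + 367/12)**2 = (2042/69)**2 = 4169764/4761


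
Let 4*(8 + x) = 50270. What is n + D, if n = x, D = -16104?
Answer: -7089/2 ≈ -3544.5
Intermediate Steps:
x = 25119/2 (x = -8 + (¼)*50270 = -8 + 25135/2 = 25119/2 ≈ 12560.)
n = 25119/2 ≈ 12560.
n + D = 25119/2 - 16104 = -7089/2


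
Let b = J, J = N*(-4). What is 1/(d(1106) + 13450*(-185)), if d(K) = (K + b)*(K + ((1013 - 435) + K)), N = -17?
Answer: 1/787210 ≈ 1.2703e-6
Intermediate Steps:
J = 68 (J = -17*(-4) = 68)
b = 68
d(K) = (68 + K)*(578 + 2*K) (d(K) = (K + 68)*(K + ((1013 - 435) + K)) = (68 + K)*(K + (578 + K)) = (68 + K)*(578 + 2*K))
1/(d(1106) + 13450*(-185)) = 1/((39304 + 2*1106² + 714*1106) + 13450*(-185)) = 1/((39304 + 2*1223236 + 789684) - 2488250) = 1/((39304 + 2446472 + 789684) - 2488250) = 1/(3275460 - 2488250) = 1/787210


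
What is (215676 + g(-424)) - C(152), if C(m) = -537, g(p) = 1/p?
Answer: 91674311/424 ≈ 2.1621e+5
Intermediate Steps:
(215676 + g(-424)) - C(152) = (215676 + 1/(-424)) - 1*(-537) = (215676 - 1/424) + 537 = 91446623/424 + 537 = 91674311/424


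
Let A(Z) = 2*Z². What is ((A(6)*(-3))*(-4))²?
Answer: 746496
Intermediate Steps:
((A(6)*(-3))*(-4))² = (((2*6²)*(-3))*(-4))² = (((2*36)*(-3))*(-4))² = ((72*(-3))*(-4))² = (-216*(-4))² = 864² = 746496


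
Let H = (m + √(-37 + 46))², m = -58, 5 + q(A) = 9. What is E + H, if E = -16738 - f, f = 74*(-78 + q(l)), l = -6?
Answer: -8237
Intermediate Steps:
q(A) = 4 (q(A) = -5 + 9 = 4)
f = -5476 (f = 74*(-78 + 4) = 74*(-74) = -5476)
E = -11262 (E = -16738 - 1*(-5476) = -16738 + 5476 = -11262)
H = 3025 (H = (-58 + √(-37 + 46))² = (-58 + √9)² = (-58 + 3)² = (-55)² = 3025)
E + H = -11262 + 3025 = -8237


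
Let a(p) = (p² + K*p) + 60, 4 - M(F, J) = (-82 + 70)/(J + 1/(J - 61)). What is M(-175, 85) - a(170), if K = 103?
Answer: -94836818/2041 ≈ -46466.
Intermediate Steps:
M(F, J) = 4 + 12/(J + 1/(-61 + J)) (M(F, J) = 4 - (-82 + 70)/(J + 1/(J - 61)) = 4 - (-12)/(J + 1/(-61 + J)) = 4 + 12/(J + 1/(-61 + J)))
a(p) = 60 + p² + 103*p (a(p) = (p² + 103*p) + 60 = 60 + p² + 103*p)
M(-175, 85) - a(170) = 4*(-182 + 85² - 58*85)/(1 + 85² - 61*85) - (60 + 170² + 103*170) = 4*(-182 + 7225 - 4930)/(1 + 7225 - 5185) - (60 + 28900 + 17510) = 4*2113/2041 - 1*46470 = 4*(1/2041)*2113 - 46470 = 8452/2041 - 46470 = -94836818/2041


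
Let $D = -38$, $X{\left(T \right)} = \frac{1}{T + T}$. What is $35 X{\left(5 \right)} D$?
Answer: $-133$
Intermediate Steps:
$X{\left(T \right)} = \frac{1}{2 T}$
$35 X{\left(5 \right)} D = 35 \frac{1}{2 \cdot 5} \left(-38\right) = 35 \cdot \frac{1}{2} \cdot \frac{1}{5} \left(-38\right) = 35 \cdot \frac{1}{10} \left(-38\right) = \frac{7}{2} \left(-38\right) = -133$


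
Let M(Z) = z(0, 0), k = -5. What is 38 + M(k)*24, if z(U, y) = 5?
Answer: 158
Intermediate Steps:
M(Z) = 5
38 + M(k)*24 = 38 + 5*24 = 38 + 120 = 158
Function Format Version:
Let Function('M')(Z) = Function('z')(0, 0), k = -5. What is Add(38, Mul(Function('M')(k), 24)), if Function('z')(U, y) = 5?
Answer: 158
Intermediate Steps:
Function('M')(Z) = 5
Add(38, Mul(Function('M')(k), 24)) = Add(38, Mul(5, 24)) = Add(38, 120) = 158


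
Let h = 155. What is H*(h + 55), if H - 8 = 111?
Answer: 24990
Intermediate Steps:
H = 119 (H = 8 + 111 = 119)
H*(h + 55) = 119*(155 + 55) = 119*210 = 24990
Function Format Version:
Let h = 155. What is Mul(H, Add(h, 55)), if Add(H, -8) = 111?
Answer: 24990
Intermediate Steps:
H = 119 (H = Add(8, 111) = 119)
Mul(H, Add(h, 55)) = Mul(119, Add(155, 55)) = Mul(119, 210) = 24990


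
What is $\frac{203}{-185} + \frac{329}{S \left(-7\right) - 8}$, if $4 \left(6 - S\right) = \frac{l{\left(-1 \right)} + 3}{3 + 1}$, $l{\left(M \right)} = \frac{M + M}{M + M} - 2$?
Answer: $- \frac{566699}{72705} \approx -7.7945$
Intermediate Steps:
$l{\left(M \right)} = -1$ ($l{\left(M \right)} = \frac{2 M}{2 M} - 2 = 2 M \frac{1}{2 M} - 2 = 1 - 2 = -1$)
$S = \frac{47}{8}$ ($S = 6 - \frac{\left(-1 + 3\right) \frac{1}{3 + 1}}{4} = 6 - \frac{2 \cdot \frac{1}{4}}{4} = 6 - \frac{1}{8} = \frac{47}{8} \approx 5.875$)
$\frac{203}{-185} + \frac{329}{S \left(-7\right) - 8} = \frac{203}{-185} + \frac{329}{\frac{47}{8} \left(-7\right) - 8} = 203 \left(- \frac{1}{185}\right) + \frac{329}{- \frac{329}{8} - 8} = - \frac{203}{185} + \frac{329}{- \frac{393}{8}} = - \frac{203}{185} + 329 \left(- \frac{8}{393}\right) = - \frac{203}{185} - \frac{2632}{393} = - \frac{566699}{72705}$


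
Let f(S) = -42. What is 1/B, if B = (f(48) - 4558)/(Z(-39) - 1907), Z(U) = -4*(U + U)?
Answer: 319/920 ≈ 0.34674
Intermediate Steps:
Z(U) = -8*U
B = 920/319 (B = (-42 - 4558)/(-8*(-39) - 1907) = -4600/(312 - 1907) = -4600/(-1595) = -4600*(-1/1595) = 920/319 ≈ 2.8840)
1/B = 1/(920/319) = 319/920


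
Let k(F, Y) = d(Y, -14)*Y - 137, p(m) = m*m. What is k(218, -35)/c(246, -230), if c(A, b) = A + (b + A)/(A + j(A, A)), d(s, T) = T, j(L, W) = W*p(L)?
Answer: 2627587623/1831123394 ≈ 1.4350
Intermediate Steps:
p(m) = m²
j(L, W) = W*L²
k(F, Y) = -137 - 14*Y (k(F, Y) = -14*Y - 137 = -137 - 14*Y)
c(A, b) = A + (A + b)/(A + A³) (c(A, b) = A + (b + A)/(A + A*A²) = A + (A + b)/(A + A³))
k(218, -35)/c(246, -230) = (-137 - 14*(-35))/(((246 - 230 + 246² + 246⁴)/(246 + 246³))) = (-137 + 490)/(((246 - 230 + 60516 + 3662186256)/(246 + 14886936))) = 353/((3662246788/14887182)) = 353/(((1/14887182)*3662246788)) = 353/(1831123394/7443591) = 353*(7443591/1831123394) = 2627587623/1831123394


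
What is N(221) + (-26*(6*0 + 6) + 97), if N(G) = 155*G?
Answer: 34196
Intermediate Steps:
N(221) + (-26*(6*0 + 6) + 97) = 155*221 + (-26*(6*0 + 6) + 97) = 34255 + (-26*(0 + 6) + 97) = 34255 + (-26*6 + 97) = 34255 + (-156 + 97) = 34255 - 59 = 34196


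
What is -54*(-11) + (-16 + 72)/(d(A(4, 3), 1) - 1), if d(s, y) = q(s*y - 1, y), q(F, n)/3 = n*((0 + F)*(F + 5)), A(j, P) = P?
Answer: 24410/41 ≈ 595.37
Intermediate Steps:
q(F, n) = 3*F*n*(5 + F) (q(F, n) = 3*(n*((0 + F)*(F + 5))) = 3*(n*(F*(5 + F))) = 3*(F*n*(5 + F)) = 3*F*n*(5 + F))
d(s, y) = 3*y*(-1 + s*y)*(4 + s*y) (d(s, y) = 3*(s*y - 1)*y*(5 + (s*y - 1)) = 3*(-1 + s*y)*y*(5 + (-1 + s*y)) = 3*(-1 + s*y)*y*(4 + s*y) = 3*y*(-1 + s*y)*(4 + s*y))
-54*(-11) + (-16 + 72)/(d(A(4, 3), 1) - 1) = -54*(-11) + (-16 + 72)/(3*1*(-1 + 3*1)*(4 + 3*1) - 1) = 594 + 56/(3*1*(-1 + 3)*(4 + 3) - 1) = 594 + 56/(3*1*2*7 - 1) = 594 + 56/(42 - 1) = 594 + 56/41 = 24410/41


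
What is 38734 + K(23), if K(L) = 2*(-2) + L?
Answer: 38753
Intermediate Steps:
K(L) = -4 + L
38734 + K(23) = 38734 + (-4 + 23) = 38734 + 19 = 38753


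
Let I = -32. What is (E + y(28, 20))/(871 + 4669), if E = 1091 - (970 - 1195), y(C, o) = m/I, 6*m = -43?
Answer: 50543/212736 ≈ 0.23759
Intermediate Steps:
m = -43/6 (m = (⅙)*(-43) = -43/6 ≈ -7.1667)
y(C, o) = 43/192 (y(C, o) = -43/6/(-32) = -43/6*(-1/32) = 43/192)
E = 1316 (E = 1091 - 1*(-225) = 1091 + 225 = 1316)
(E + y(28, 20))/(871 + 4669) = (1316 + 43/192)/(871 + 4669) = (252715/192)/5540 = (252715/192)*(1/5540) = 50543/212736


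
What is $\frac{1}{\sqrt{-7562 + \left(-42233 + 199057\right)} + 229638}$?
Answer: $\frac{38273}{8788910297} - \frac{\sqrt{149262}}{52733461782} \approx 4.3474 \cdot 10^{-6}$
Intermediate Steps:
$\frac{1}{\sqrt{-7562 + \left(-42233 + 199057\right)} + 229638} = \frac{1}{\sqrt{-7562 + 156824} + 229638} = \frac{1}{\sqrt{149262} + 229638} = \frac{1}{229638 + \sqrt{149262}}$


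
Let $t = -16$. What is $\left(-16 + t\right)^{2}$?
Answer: $1024$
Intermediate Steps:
$\left(-16 + t\right)^{2} = \left(-16 - 16\right)^{2} = \left(-32\right)^{2} = 1024$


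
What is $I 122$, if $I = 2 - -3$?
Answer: $610$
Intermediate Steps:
$I = 5$ ($I = 2 + 3 = 5$)
$I 122 = 5 \cdot 122 = 610$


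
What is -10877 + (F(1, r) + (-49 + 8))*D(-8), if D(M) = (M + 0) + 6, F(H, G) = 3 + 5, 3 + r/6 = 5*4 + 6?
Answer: -10811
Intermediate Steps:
r = 138 (r = -18 + 6*(5*4 + 6) = -18 + 6*(20 + 6) = -18 + 6*26 = -18 + 156 = 138)
F(H, G) = 8
D(M) = 6 + M (D(M) = M + 6 = 6 + M)
-10877 + (F(1, r) + (-49 + 8))*D(-8) = -10877 + (8 + (-49 + 8))*(6 - 8) = -10877 + (8 - 41)*(-2) = -10877 - 33*(-2) = -10877 + 66 = -10811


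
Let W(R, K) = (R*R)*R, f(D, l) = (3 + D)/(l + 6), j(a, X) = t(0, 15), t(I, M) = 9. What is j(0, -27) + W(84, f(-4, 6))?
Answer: 592713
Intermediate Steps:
j(a, X) = 9
f(D, l) = (3 + D)/(6 + l)
W(R, K) = R³ (W(R, K) = R²*R = R³)
j(0, -27) + W(84, f(-4, 6)) = 9 + 84³ = 9 + 592704 = 592713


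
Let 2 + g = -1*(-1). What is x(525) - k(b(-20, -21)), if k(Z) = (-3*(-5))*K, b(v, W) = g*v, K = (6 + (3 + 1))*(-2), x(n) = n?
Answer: 825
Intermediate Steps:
K = -20 (K = (6 + 4)*(-2) = 10*(-2) = -20)
g = -1 (g = -2 - 1*(-1) = -2 + 1 = -1)
b(v, W) = -v
k(Z) = -300 (k(Z) = -3*(-5)*(-20) = 15*(-20) = -300)
x(525) - k(b(-20, -21)) = 525 - 1*(-300) = 525 + 300 = 825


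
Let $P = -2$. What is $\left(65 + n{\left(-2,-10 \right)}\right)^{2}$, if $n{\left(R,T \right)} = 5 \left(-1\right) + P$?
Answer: $3364$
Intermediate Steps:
$n{\left(R,T \right)} = -7$ ($n{\left(R,T \right)} = 5 \left(-1\right) - 2 = -5 - 2 = -7$)
$\left(65 + n{\left(-2,-10 \right)}\right)^{2} = \left(65 - 7\right)^{2} = 58^{2} = 3364$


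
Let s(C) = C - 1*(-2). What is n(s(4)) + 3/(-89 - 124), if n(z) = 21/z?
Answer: 495/142 ≈ 3.4859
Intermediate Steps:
s(C) = 2 + C (s(C) = C + 2 = 2 + C)
n(s(4)) + 3/(-89 - 124) = 21/(2 + 4) + 3/(-89 - 124) = 21/6 + 3/(-213) = 21*(⅙) + 3*(-1/213) = 7/2 - 1/71 = 495/142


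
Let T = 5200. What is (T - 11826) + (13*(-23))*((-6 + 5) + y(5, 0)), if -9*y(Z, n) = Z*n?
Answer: -6327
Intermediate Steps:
y(Z, n) = -Z*n/9
(T - 11826) + (13*(-23))*((-6 + 5) + y(5, 0)) = (5200 - 11826) + (13*(-23))*((-6 + 5) - ⅑*5*0) = -6626 - 299*(-1 + 0) = -6626 - 299*(-1) = -6626 + 299 = -6327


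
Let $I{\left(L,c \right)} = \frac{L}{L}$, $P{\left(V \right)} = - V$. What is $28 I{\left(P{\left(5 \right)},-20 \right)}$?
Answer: $28$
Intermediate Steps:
$I{\left(L,c \right)} = 1$
$28 I{\left(P{\left(5 \right)},-20 \right)} = 28 \cdot 1 = 28$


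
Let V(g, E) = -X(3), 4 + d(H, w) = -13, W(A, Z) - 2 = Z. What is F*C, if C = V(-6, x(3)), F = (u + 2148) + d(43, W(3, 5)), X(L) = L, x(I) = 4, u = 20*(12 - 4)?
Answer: -6873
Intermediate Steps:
u = 160 (u = 20*8 = 160)
W(A, Z) = 2 + Z
d(H, w) = -17 (d(H, w) = -4 - 13 = -17)
F = 2291 (F = (160 + 2148) - 17 = 2308 - 17 = 2291)
V(g, E) = -3 (V(g, E) = -1*3 = -3)
C = -3
F*C = 2291*(-3) = -6873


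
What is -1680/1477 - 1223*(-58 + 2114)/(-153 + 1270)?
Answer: -530825048/235687 ≈ -2252.2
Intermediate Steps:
-1680/1477 - 1223*(-58 + 2114)/(-153 + 1270) = -1680*1/1477 - 1223/(1117/2056) = -240/211 - 1223/(1117*(1/2056)) = -240/211 - 1223/1117/2056 = -240/211 - 1223*2056/1117 = -240/211 - 2514488/1117 = -530825048/235687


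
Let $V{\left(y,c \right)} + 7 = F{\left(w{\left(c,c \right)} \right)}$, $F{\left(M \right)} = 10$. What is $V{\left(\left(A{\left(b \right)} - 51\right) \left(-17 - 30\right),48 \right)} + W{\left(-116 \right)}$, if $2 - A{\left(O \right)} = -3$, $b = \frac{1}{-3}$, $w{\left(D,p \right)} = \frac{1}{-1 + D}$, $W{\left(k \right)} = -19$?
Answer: $-16$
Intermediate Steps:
$b = - \frac{1}{3} \approx -0.33333$
$A{\left(O \right)} = 5$ ($A{\left(O \right)} = 2 - -3 = 2 + 3 = 5$)
$V{\left(y,c \right)} = 3$ ($V{\left(y,c \right)} = -7 + 10 = 3$)
$V{\left(\left(A{\left(b \right)} - 51\right) \left(-17 - 30\right),48 \right)} + W{\left(-116 \right)} = 3 - 19 = -16$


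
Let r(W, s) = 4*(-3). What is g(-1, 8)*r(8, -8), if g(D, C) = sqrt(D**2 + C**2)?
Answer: -12*sqrt(65) ≈ -96.747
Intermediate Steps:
r(W, s) = -12
g(D, C) = sqrt(C**2 + D**2)
g(-1, 8)*r(8, -8) = sqrt(8**2 + (-1)**2)*(-12) = sqrt(64 + 1)*(-12) = sqrt(65)*(-12) = -12*sqrt(65)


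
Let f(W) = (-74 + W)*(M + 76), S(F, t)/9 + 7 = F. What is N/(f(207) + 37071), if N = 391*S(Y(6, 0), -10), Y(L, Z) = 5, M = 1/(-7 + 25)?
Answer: -126684/849355 ≈ -0.14915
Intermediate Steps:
M = 1/18 ≈ 0.055556
S(F, t) = -63 + 9*F
f(W) = -50653/9 + 1369*W/18 (f(W) = (-74 + W)*(1/18 + 76) = (-74 + W)*(1369/18) = -50653/9 + 1369*W/18)
N = -7038 (N = 391*(-63 + 9*5) = 391*(-63 + 45) = 391*(-18) = -7038)
N/(f(207) + 37071) = -7038/((-50653/9 + (1369/18)*207) + 37071) = -7038/((-50653/9 + 31487/2) + 37071) = -7038/(182077/18 + 37071) = -7038/849355/18 = -7038*18/849355 = -126684/849355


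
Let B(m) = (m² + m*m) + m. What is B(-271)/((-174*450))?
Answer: -146611/78300 ≈ -1.8724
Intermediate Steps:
B(m) = m + 2*m² (B(m) = (m² + m²) + m = 2*m² + m = m + 2*m²)
B(-271)/((-174*450)) = (-271*(1 + 2*(-271)))/((-174*450)) = -271*(1 - 542)/(-78300) = -271*(-541)*(-1/78300) = 146611*(-1/78300) = -146611/78300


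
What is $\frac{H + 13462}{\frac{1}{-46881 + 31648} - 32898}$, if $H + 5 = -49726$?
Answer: $\frac{552485677}{501135235} \approx 1.1025$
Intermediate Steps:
$H = -49731$ ($H = -5 - 49726 = -49731$)
$\frac{H + 13462}{\frac{1}{-46881 + 31648} - 32898} = \frac{-49731 + 13462}{\frac{1}{-46881 + 31648} - 32898} = - \frac{36269}{\frac{1}{-15233} - 32898} = - \frac{36269}{- \frac{1}{15233} - 32898} = - \frac{36269}{- \frac{501135235}{15233}} = \left(-36269\right) \left(- \frac{15233}{501135235}\right) = \frac{552485677}{501135235}$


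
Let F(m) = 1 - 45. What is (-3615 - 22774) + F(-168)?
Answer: -26433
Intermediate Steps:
F(m) = -44
(-3615 - 22774) + F(-168) = (-3615 - 22774) - 44 = -26389 - 44 = -26433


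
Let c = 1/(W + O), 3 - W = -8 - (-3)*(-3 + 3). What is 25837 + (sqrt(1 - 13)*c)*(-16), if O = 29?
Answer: 25837 - 4*I*sqrt(3)/5 ≈ 25837.0 - 1.3856*I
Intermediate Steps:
W = 11 (W = 3 - (-8 - (-3)*(-3 + 3)) = 3 - (-8 - (-3)*0) = 3 - (-8 - 1*0) = 3 - (-8 + 0) = 3 - 1*(-8) = 3 + 8 = 11)
c = 1/40 (c = 1/(11 + 29) = 1/40 ≈ 0.025000)
25837 + (sqrt(1 - 13)*c)*(-16) = 25837 + (sqrt(1 - 13)*(1/40))*(-16) = 25837 + (sqrt(-12)*(1/40))*(-16) = 25837 + ((2*I*sqrt(3))*(1/40))*(-16) = 25837 + (I*sqrt(3)/20)*(-16) = 25837 - 4*I*sqrt(3)/5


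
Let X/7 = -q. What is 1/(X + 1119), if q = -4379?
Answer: 1/31772 ≈ 3.1474e-5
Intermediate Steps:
X = 30653 (X = 7*(-1*(-4379)) = 7*4379 = 30653)
1/(X + 1119) = 1/(30653 + 1119) = 1/31772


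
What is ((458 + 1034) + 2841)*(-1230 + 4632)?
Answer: 14740866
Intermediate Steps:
((458 + 1034) + 2841)*(-1230 + 4632) = (1492 + 2841)*3402 = 4333*3402 = 14740866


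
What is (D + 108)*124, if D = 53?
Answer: 19964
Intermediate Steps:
(D + 108)*124 = (53 + 108)*124 = 161*124 = 19964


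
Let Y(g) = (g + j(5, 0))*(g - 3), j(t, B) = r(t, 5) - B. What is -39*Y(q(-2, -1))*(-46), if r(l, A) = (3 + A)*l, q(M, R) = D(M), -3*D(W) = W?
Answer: -510692/3 ≈ -1.7023e+5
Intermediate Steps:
D(W) = -W/3
q(M, R) = -M/3
r(l, A) = l*(3 + A)
j(t, B) = -B + 8*t (j(t, B) = t*(3 + 5) - B = t*8 - B = 8*t - B = -B + 8*t)
Y(g) = (-3 + g)*(40 + g) (Y(g) = (g + (-1*0 + 8*5))*(g - 3) = (g + (0 + 40))*(-3 + g) = (g + 40)*(-3 + g) = (40 + g)*(-3 + g) = (-3 + g)*(40 + g))
-39*Y(q(-2, -1))*(-46) = -39*(-120 + (-1/3*(-2))**2 + 37*(-1/3*(-2)))*(-46) = -39*(-120 + (2/3)**2 + 37*(2/3))*(-46) = -39*(-120 + 4/9 + 74/3)*(-46) = -39*(-854/9)*(-46) = (11102/3)*(-46) = -510692/3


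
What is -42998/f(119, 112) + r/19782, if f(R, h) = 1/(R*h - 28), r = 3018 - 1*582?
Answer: -269352371342/471 ≈ -5.7187e+8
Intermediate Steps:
r = 2436 (r = 3018 - 582 = 2436)
f(R, h) = 1/(-28 + R*h)
-42998/f(119, 112) + r/19782 = -42998/(1/(-28 + 119*112)) + 2436/19782 = -42998/(1/(-28 + 13328)) + 2436*(1/19782) = -42998/(1/13300) + 58/471 = -42998/1/13300 + 58/471 = -42998*13300 + 58/471 = -571873400 + 58/471 = -269352371342/471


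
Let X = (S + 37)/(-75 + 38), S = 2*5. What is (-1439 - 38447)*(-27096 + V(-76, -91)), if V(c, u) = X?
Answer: 1080801722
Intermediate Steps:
S = 10
X = -47/37 (X = (10 + 37)/(-75 + 38) = 47/(-37) = 47*(-1/37) = -47/37 ≈ -1.2703)
V(c, u) = -47/37
(-1439 - 38447)*(-27096 + V(-76, -91)) = (-1439 - 38447)*(-27096 - 47/37) = -39886*(-1002599/37) = 1080801722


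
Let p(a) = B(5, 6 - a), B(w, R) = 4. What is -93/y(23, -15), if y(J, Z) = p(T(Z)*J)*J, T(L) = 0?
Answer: -93/92 ≈ -1.0109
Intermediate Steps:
p(a) = 4
y(J, Z) = 4*J
-93/y(23, -15) = -93/(4*23) = -93/92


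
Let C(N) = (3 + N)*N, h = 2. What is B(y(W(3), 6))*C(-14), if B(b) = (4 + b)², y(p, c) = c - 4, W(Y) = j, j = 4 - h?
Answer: 5544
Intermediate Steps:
j = 2 (j = 4 - 1*2 = 4 - 2 = 2)
W(Y) = 2
C(N) = N*(3 + N)
y(p, c) = -4 + c
B(y(W(3), 6))*C(-14) = (4 + (-4 + 6))²*(-14*(3 - 14)) = (4 + 2)²*(-14*(-11)) = 6²*154 = 36*154 = 5544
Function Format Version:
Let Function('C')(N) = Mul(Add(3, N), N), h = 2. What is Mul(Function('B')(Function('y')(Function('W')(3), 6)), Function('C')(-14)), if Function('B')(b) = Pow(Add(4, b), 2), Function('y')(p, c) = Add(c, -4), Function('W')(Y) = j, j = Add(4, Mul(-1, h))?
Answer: 5544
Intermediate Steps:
j = 2 (j = Add(4, Mul(-1, 2)) = Add(4, -2) = 2)
Function('W')(Y) = 2
Function('C')(N) = Mul(N, Add(3, N))
Function('y')(p, c) = Add(-4, c)
Mul(Function('B')(Function('y')(Function('W')(3), 6)), Function('C')(-14)) = Mul(Pow(Add(4, Add(-4, 6)), 2), Mul(-14, Add(3, -14))) = Mul(Pow(Add(4, 2), 2), Mul(-14, -11)) = Mul(Pow(6, 2), 154) = Mul(36, 154) = 5544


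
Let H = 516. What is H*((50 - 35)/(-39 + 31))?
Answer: -1935/2 ≈ -967.50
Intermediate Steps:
H*((50 - 35)/(-39 + 31)) = 516*((50 - 35)/(-39 + 31)) = 516*(15/(-8)) = 516*(15*(-⅛)) = 516*(-15/8) = -1935/2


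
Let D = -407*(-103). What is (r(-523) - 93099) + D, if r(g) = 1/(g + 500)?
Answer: -1177095/23 ≈ -51178.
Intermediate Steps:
D = 41921
r(g) = 1/(500 + g)
(r(-523) - 93099) + D = (1/(500 - 523) - 93099) + 41921 = (1/(-23) - 93099) + 41921 = (-1/23 - 93099) + 41921 = -2141278/23 + 41921 = -1177095/23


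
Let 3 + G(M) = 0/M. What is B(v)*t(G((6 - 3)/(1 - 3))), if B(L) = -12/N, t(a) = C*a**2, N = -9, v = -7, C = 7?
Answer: 84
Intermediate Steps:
G(M) = -3 (G(M) = -3 + 0/M = -3 + 0 = -3)
t(a) = 7*a**2
B(L) = 4/3 (B(L) = -12/(-9) = -12*(-1/9) = 4/3)
B(v)*t(G((6 - 3)/(1 - 3))) = 4*(7*(-3)**2)/3 = 4*(7*9)/3 = (4/3)*63 = 84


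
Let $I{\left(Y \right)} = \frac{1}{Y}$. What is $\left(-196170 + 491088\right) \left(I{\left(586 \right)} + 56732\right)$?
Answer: $\frac{4902267524427}{293} \approx 1.6731 \cdot 10^{10}$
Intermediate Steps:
$\left(-196170 + 491088\right) \left(I{\left(586 \right)} + 56732\right) = \left(-196170 + 491088\right) \left(\frac{1}{586} + 56732\right) = 294918 \left(\frac{1}{586} + 56732\right) = 294918 \cdot \frac{33244953}{586} = \frac{4902267524427}{293}$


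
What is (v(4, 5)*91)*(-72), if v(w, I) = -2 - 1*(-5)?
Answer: -19656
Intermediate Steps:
v(w, I) = 3 (v(w, I) = -2 + 5 = 3)
(v(4, 5)*91)*(-72) = (3*91)*(-72) = 273*(-72) = -19656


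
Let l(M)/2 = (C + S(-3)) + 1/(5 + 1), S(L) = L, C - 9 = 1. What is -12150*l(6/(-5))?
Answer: -174150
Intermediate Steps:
C = 10 (C = 9 + 1 = 10)
l(M) = 43/3 (l(M) = 2*((10 - 3) + 1/(5 + 1)) = 2*(7 + 1/6) = 2*(43/6) = 43/3)
-12150*l(6/(-5)) = -12150*43/3 = -174150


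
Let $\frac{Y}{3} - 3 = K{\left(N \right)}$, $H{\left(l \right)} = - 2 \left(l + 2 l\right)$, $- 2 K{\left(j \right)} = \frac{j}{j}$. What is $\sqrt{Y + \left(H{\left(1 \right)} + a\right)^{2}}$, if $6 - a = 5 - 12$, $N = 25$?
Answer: $\frac{\sqrt{226}}{2} \approx 7.5166$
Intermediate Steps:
$a = 13$ ($a = 6 - \left(5 - 12\right) = 6 - -7 = 6 + 7 = 13$)
$K{\left(j \right)} = - \frac{1}{2}$ ($K{\left(j \right)} = - \frac{j \frac{1}{j}}{2} = \left(- \frac{1}{2}\right) 1 = - \frac{1}{2}$)
$H{\left(l \right)} = - 6 l$ ($H{\left(l \right)} = - 2 \cdot 3 l = - 6 l$)
$Y = \frac{15}{2}$ ($Y = 9 + 3 \left(- \frac{1}{2}\right) = 9 - \frac{3}{2} = \frac{15}{2} \approx 7.5$)
$\sqrt{Y + \left(H{\left(1 \right)} + a\right)^{2}} = \sqrt{\frac{15}{2} + \left(\left(-6\right) 1 + 13\right)^{2}} = \sqrt{\frac{15}{2} + \left(-6 + 13\right)^{2}} = \sqrt{\frac{15}{2} + 7^{2}} = \sqrt{\frac{15}{2} + 49} = \sqrt{\frac{113}{2}} = \frac{\sqrt{226}}{2}$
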